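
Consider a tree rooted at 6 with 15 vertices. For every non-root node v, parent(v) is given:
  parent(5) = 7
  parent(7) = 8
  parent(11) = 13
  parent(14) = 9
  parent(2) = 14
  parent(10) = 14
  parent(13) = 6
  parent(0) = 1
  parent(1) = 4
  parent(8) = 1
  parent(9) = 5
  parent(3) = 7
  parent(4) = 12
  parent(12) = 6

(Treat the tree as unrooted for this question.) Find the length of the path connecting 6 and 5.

6 - 12 - 4 - 1 - 8 - 7 - 5: 6 edges.

6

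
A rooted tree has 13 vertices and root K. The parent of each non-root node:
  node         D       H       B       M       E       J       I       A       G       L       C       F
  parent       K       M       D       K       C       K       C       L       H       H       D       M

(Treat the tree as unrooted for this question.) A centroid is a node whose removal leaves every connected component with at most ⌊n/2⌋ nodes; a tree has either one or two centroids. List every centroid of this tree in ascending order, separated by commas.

K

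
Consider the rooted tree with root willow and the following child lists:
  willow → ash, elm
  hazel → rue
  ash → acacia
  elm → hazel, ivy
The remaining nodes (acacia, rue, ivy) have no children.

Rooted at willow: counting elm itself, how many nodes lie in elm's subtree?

elm's subtree: {elm, ivy, hazel, rue}, size 4.

4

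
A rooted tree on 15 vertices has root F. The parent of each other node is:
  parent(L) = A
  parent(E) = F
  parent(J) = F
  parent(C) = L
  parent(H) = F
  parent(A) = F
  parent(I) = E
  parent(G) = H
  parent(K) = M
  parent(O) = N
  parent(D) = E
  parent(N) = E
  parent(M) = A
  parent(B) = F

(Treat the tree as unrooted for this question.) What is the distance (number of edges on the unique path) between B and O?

Walking from B: B – F – E – N – O. Length 4.

4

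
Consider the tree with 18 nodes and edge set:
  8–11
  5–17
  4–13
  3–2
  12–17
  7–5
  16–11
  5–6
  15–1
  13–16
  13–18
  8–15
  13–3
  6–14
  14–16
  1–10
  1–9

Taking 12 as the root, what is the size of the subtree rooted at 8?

5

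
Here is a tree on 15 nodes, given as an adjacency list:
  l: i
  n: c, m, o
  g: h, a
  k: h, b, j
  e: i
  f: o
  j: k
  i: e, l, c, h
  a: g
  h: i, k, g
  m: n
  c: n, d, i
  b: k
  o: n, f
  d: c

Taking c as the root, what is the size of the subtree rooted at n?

Descendants of n (including itself): n, o, m, f. That's 4.

4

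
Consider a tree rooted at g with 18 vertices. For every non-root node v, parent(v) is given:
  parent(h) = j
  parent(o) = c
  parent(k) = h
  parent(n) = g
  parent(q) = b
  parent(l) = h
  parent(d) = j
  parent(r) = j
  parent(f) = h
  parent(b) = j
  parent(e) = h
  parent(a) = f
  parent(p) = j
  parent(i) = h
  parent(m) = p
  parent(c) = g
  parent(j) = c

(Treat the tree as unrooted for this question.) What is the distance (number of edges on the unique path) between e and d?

3

The path is e – h – j – d, which has 3 edges.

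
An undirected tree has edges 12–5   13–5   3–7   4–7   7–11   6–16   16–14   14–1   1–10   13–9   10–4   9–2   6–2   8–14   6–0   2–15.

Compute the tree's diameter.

12

BFS from 11 reaches 12 last, at distance 12; BFS from 12 confirms no node is farther.
Path: 11–7–4–10–1–14–16–6–2–9–13–5–12.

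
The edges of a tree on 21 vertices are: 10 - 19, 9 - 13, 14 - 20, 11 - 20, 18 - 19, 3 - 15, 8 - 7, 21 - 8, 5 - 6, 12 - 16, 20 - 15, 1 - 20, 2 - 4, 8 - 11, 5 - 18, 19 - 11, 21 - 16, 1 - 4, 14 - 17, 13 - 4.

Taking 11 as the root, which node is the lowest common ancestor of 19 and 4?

Path 19→root: 19 11; path 4→root: 4 1 20 11.
First common node: 11.

11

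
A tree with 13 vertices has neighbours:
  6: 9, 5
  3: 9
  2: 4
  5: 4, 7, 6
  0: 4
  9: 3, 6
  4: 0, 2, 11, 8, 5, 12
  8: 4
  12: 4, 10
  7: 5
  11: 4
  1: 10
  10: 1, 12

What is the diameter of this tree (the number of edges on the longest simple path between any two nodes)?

BFS from 1 reaches 3 last, at distance 7; BFS from 3 confirms no node is farther.
Path: 1 - 10 - 12 - 4 - 5 - 6 - 9 - 3.

7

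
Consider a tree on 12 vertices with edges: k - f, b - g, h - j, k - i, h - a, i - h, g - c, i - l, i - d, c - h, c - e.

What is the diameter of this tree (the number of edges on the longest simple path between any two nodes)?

BFS from b reaches f last, at distance 6; BFS from f confirms no node is farther.
Path: b – g – c – h – i – k – f.

6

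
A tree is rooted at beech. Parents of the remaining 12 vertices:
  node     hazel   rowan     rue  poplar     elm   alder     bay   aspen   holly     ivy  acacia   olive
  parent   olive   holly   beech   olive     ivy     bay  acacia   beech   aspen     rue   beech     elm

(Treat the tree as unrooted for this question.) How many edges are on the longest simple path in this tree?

8

A longest path is poplar–olive–elm–ivy–rue–beech–aspen–holly–rowan, with 8 edges.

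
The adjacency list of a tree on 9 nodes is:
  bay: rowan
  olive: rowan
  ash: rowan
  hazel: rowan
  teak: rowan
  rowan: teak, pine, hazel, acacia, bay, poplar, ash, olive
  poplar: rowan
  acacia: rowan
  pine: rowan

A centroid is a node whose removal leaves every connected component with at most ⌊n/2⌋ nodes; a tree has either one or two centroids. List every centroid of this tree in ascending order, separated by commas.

rowan

If rowan is removed the pieces have sizes 1, 1, 1, 1, 1, 1, 1, 1, all ≤ ⌊9/2⌋ = 4.
Every other node leaves some component of size > 4, so the centroid is unique.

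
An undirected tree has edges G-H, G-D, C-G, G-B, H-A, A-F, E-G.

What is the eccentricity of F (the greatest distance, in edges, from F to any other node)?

A farthest node from F is B (D, E, C also at distance 4).
The path F – A – H – G – B has 4 edges.

4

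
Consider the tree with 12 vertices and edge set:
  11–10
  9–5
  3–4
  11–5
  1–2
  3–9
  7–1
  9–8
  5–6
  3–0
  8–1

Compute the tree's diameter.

A longest path is 7–1–8–9–5–11–10, with 6 edges.

6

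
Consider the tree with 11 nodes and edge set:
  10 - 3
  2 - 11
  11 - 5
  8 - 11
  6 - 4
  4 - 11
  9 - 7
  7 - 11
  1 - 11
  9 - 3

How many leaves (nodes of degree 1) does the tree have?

The leaves are 1, 2, 5, 6, 8, 10.
That is 6 leaves.

6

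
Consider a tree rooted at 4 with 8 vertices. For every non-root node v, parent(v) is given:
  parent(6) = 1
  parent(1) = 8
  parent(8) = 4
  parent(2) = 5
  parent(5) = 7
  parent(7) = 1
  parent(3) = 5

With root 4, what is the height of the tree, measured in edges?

5

2 sits deepest: 4–8–1–7–5–2 — 5 edges from the root.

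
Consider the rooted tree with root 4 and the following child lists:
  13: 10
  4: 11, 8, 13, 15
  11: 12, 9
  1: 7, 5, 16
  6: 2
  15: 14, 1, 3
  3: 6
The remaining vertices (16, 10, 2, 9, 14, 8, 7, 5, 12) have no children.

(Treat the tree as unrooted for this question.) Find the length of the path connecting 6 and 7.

Walking from 6: 6–3–15–1–7. Length 4.

4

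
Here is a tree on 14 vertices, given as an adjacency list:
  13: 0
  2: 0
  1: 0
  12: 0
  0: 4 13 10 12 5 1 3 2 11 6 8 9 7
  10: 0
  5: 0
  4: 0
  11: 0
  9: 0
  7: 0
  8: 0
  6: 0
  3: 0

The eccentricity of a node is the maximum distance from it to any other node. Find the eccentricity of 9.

2

A farthest node from 9 is 8 (10, 13, 4, 2, 7, 12, 1, 6, 5, 11, 3 also at distance 2).
The path 9 – 0 – 8 has 2 edges.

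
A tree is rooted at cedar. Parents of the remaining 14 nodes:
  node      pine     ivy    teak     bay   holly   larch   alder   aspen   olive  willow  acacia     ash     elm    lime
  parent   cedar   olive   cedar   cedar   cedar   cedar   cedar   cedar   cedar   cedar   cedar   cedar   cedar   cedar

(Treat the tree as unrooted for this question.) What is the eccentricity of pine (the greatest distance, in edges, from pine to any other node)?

3

The node farthest from pine is ivy, via pine–cedar–olive–ivy — 3 edges.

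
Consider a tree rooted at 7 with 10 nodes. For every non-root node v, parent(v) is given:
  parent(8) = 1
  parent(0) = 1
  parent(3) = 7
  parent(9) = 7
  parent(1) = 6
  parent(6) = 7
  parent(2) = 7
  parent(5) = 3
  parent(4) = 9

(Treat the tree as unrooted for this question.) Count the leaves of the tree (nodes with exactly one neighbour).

Exactly 5 nodes have a single neighbour: 0, 2, 4, 5, 8.

5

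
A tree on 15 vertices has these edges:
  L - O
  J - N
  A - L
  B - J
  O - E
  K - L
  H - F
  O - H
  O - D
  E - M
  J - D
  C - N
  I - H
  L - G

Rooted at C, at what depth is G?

6

Path from C to G: C–N–J–D–O–L–G, which has 6 edges.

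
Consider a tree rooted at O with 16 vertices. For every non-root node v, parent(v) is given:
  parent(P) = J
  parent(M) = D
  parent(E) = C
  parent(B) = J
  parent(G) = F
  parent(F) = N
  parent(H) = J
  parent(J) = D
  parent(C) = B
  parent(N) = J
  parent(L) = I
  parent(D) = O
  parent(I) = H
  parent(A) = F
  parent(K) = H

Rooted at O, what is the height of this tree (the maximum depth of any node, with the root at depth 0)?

5

E sits deepest: O → D → J → B → C → E — 5 edges from the root.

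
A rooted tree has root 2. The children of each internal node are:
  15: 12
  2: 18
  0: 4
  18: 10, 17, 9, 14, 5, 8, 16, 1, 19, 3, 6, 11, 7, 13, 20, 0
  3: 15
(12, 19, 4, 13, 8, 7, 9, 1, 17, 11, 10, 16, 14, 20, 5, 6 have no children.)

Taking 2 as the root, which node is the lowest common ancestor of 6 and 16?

Ancestors of 6 (toward the root): 6, 18, 2.
Ancestors of 16: 16, 18, 2.
The deepest node appearing in both lists is 18.

18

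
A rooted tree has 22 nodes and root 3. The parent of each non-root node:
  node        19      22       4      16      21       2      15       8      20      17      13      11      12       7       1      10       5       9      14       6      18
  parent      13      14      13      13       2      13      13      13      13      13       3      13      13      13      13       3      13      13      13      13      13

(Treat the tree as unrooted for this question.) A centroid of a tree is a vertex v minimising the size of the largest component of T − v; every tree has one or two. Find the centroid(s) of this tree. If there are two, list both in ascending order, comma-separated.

If 13 is removed the pieces have sizes 2, 2, 2, 1, 1, 1, 1, 1, 1, 1, 1, 1, 1, 1, 1, 1, 1, 1, all ≤ ⌊22/2⌋ = 11.
No neighbour of 13 does as well, so 13 is the unique centroid.

13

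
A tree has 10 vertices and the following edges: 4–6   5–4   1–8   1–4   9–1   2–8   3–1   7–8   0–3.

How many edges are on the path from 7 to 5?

4

7–8–1–4–5: 4 edges.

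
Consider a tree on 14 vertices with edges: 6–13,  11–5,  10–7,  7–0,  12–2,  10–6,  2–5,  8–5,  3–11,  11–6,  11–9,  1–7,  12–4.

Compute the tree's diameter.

BFS from 4 reaches 1 last, at distance 8; BFS from 1 confirms no node is farther.
Path: 4 - 12 - 2 - 5 - 11 - 6 - 10 - 7 - 1.

8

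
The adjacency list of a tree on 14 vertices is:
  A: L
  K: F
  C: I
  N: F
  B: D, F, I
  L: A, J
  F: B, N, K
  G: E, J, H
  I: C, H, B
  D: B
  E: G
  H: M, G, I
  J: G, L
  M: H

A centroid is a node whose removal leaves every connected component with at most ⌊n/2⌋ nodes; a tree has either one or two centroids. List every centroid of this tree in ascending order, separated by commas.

If H is removed the pieces have sizes 7, 5, 1, all ≤ ⌊14/2⌋ = 7.
I is adjacent to H and is also a centroid (the largest component after removing it is likewise 7).

H, I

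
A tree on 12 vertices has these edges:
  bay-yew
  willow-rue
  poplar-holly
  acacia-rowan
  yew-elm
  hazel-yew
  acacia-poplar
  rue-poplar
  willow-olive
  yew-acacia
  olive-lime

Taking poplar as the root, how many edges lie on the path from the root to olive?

poplar–rue–willow–olive — 3 edges.

3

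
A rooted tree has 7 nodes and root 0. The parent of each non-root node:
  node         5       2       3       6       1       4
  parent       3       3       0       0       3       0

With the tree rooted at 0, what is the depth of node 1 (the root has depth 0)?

2

Climbing from 1 to the root: 1 → 3 → 0. That's 2 steps.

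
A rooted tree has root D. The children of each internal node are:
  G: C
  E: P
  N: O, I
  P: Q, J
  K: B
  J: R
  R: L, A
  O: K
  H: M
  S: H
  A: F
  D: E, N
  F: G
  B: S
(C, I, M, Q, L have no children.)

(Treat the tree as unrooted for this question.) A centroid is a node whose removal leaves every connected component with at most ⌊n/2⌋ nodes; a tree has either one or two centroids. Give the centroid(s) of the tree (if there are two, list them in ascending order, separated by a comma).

E

If E is removed the pieces have sizes 9, 9, all ≤ ⌊19/2⌋ = 9.
Every other node leaves some component of size > 9, so the centroid is unique.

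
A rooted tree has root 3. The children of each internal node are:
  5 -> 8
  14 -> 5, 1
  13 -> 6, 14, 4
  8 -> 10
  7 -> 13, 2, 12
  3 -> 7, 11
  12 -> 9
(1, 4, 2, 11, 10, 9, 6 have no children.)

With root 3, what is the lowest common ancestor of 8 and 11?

8's ancestor chain is 8, 5, 14, 13, 7, 3 and 11's is 11, 3; they first meet at 3.

3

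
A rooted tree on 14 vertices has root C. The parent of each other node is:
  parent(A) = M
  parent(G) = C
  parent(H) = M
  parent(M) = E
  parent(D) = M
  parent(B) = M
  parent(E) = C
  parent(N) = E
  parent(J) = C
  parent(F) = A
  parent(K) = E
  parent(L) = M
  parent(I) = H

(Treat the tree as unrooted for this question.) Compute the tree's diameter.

Starting from G, a farthest node is F at distance 5.
One longest path: G - C - E - M - A - F.
So the diameter is 5.

5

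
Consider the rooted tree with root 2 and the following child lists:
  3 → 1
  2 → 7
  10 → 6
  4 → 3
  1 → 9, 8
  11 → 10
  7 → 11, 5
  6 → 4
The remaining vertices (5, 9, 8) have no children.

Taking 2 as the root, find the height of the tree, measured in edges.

8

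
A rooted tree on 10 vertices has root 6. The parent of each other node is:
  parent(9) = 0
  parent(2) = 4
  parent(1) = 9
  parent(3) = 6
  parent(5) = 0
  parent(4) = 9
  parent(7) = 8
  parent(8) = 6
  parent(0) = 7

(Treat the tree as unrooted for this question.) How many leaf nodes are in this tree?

4

The leaves are 1, 2, 3, 5.
That is 4 leaves.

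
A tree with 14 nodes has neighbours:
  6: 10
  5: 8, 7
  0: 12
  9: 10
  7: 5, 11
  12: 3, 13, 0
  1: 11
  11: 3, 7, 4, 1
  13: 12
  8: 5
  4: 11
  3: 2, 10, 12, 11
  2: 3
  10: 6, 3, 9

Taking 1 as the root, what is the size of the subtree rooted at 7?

7's subtree: {7, 5, 8}, size 3.

3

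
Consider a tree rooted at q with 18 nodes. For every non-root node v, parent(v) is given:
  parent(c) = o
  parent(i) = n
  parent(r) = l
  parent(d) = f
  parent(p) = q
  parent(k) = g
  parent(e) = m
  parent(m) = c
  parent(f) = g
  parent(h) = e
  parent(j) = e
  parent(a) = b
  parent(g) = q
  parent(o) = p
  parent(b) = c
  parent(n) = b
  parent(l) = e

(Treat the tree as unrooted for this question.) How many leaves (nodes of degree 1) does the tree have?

7

Degree-1 nodes: a, d, h, i, j, k, r — 7 of them.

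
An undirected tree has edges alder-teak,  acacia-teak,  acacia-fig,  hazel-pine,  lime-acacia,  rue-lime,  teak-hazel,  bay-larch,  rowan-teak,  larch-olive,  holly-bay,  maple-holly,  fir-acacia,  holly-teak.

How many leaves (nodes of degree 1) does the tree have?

8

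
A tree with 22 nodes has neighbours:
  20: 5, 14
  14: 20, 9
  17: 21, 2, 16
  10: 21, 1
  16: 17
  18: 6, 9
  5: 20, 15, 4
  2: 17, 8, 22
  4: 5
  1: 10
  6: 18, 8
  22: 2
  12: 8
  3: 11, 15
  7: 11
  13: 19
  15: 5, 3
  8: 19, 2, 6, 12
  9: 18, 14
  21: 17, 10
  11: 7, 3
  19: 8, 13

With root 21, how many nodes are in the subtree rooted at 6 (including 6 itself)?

11

6's subtree: {6, 18, 9, 14, 20, 5, 4, 15, 3, 11, 7}, size 11.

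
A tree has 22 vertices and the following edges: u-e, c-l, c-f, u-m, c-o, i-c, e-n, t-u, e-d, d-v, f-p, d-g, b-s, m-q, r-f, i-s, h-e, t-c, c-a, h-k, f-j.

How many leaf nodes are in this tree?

12

Degree-1 nodes: a, b, g, j, k, l, n, o, p, q, r, v — 12 of them.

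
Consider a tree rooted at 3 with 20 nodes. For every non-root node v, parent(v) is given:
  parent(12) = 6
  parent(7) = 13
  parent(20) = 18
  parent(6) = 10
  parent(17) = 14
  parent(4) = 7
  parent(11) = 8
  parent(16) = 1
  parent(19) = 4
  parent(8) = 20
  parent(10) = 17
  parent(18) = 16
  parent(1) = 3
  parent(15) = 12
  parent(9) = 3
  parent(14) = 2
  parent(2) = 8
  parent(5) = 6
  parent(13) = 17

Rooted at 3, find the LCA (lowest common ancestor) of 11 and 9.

3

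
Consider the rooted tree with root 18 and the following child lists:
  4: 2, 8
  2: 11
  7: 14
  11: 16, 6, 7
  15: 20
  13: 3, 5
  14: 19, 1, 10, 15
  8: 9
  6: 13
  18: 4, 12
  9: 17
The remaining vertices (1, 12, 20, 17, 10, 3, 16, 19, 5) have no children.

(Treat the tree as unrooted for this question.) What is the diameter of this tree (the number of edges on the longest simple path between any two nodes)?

9

A longest path is 20 – 15 – 14 – 7 – 11 – 2 – 4 – 8 – 9 – 17, with 9 edges.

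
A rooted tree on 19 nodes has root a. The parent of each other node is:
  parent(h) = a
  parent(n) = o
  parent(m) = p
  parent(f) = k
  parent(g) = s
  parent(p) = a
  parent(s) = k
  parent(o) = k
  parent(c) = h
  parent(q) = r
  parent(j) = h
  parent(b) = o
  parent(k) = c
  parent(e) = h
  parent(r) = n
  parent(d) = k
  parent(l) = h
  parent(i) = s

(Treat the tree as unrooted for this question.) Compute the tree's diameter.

Starting from m, a farthest node is q at distance 9.
One longest path: m - p - a - h - c - k - o - n - r - q.
So the diameter is 9.

9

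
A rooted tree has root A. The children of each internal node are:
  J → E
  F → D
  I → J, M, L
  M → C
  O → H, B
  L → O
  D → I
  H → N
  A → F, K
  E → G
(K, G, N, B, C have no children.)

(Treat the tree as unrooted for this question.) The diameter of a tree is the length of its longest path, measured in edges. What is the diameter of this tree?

BFS from K reaches N last, at distance 8; BFS from N confirms no node is farther.
Path: K – A – F – D – I – L – O – H – N.

8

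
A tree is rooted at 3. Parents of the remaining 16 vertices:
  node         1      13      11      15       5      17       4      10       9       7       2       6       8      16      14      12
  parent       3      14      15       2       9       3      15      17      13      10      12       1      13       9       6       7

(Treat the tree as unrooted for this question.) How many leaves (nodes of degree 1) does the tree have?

5

Exactly 5 nodes have a single neighbour: 4, 5, 8, 11, 16.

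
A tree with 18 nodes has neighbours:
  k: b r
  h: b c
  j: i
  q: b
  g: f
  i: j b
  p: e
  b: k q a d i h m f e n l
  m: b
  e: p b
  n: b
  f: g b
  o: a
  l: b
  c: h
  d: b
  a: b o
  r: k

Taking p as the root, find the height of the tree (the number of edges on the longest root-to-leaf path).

o sits deepest: p-e-b-a-o — 4 edges from the root.

4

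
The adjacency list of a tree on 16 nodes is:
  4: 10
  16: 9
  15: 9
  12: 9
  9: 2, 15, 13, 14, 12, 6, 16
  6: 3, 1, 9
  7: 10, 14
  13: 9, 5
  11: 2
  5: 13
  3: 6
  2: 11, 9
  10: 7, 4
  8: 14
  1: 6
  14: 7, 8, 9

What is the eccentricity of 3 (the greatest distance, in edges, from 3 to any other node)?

6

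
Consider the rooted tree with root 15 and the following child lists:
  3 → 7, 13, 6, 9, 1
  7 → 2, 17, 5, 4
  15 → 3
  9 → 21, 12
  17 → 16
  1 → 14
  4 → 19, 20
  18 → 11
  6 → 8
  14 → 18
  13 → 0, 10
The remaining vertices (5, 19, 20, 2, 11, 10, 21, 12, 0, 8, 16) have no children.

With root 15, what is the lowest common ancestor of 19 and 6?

3

Path 19→root: 19 4 7 3 15; path 6→root: 6 3 15.
First common node: 3.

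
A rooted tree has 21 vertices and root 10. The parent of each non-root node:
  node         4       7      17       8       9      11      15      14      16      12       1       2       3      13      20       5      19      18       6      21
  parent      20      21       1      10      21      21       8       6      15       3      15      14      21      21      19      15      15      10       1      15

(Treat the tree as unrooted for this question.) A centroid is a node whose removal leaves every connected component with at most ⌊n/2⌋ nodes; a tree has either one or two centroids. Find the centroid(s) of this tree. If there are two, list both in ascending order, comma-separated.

Delete 15: the remaining components have sizes 7, 5, 3, 3, 1, 1. Max 7 ≤ 10, so 15 is a centroid.
No neighbour of 15 does as well, so 15 is the unique centroid.

15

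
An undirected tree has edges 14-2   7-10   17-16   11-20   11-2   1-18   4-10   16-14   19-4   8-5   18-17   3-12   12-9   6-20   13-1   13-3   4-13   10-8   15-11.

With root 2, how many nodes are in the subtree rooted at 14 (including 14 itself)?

15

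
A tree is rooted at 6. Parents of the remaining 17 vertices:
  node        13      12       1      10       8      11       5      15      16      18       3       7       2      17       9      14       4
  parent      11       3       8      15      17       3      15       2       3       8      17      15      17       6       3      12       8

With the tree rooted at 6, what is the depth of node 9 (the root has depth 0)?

Path from 6 to 9: 6 – 17 – 3 – 9, which has 3 edges.

3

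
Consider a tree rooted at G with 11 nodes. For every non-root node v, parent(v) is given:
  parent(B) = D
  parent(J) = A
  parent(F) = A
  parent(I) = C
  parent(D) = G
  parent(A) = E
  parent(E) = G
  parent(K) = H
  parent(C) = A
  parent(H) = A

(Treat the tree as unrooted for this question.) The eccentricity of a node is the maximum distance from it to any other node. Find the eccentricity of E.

A farthest node from E is I (B, K also at distance 3).
The path E-A-C-I has 3 edges.

3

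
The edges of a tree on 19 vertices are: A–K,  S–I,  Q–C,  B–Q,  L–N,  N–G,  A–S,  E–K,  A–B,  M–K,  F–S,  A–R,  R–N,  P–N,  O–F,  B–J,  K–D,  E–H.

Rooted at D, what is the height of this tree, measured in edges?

5

G sits deepest: D – K – A – R – N – G — 5 edges from the root.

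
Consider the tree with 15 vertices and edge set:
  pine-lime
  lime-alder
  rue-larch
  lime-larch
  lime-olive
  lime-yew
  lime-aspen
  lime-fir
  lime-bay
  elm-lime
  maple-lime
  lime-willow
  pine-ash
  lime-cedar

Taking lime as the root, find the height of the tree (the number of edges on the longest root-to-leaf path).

The longest root-to-leaf path is lime → pine → ash (2 edges).

2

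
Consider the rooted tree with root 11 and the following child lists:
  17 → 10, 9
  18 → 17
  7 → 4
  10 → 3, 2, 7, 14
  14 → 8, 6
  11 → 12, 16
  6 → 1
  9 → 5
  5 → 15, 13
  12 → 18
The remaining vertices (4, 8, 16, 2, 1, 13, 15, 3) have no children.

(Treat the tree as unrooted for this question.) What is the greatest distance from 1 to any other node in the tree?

Distances from 1 peak at 8, attained at 16.
1 – 6 – 14 – 10 – 17 – 18 – 12 – 11 – 16

8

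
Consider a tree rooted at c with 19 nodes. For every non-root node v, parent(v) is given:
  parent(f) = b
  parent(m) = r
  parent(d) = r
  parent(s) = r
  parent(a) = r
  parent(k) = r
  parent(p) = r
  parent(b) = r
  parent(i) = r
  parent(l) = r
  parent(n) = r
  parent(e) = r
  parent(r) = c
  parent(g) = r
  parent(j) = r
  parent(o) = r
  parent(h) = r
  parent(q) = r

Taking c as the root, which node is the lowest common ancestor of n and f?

r

Ancestors of n (toward the root): n, r, c.
Ancestors of f: f, b, r, c.
The deepest node appearing in both lists is r.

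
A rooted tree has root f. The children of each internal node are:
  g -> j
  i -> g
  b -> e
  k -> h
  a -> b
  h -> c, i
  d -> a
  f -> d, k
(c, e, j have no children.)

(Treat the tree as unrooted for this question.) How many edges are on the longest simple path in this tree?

9

BFS from j reaches e last, at distance 9; BFS from e confirms no node is farther.
Path: j-g-i-h-k-f-d-a-b-e.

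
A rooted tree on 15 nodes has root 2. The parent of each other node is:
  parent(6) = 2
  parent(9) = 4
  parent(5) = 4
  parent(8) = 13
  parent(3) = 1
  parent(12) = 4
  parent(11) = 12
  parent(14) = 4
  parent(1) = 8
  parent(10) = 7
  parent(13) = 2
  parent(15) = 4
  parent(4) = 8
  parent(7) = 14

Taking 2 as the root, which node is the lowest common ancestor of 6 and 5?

2

Ancestors of 6 (toward the root): 6, 2.
Ancestors of 5: 5, 4, 8, 13, 2.
The deepest node appearing in both lists is 2.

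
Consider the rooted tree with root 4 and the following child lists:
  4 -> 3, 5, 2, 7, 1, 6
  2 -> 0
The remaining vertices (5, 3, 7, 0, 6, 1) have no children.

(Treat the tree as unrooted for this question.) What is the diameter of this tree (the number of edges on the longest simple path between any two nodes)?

3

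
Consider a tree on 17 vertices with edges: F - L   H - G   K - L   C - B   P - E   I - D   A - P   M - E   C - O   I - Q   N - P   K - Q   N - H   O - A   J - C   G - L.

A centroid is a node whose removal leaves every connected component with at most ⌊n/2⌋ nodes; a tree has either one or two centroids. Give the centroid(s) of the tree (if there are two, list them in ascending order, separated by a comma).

N

If N is removed the pieces have sizes 8, 8, all ≤ ⌊17/2⌋ = 8.
No neighbour of N does as well, so N is the unique centroid.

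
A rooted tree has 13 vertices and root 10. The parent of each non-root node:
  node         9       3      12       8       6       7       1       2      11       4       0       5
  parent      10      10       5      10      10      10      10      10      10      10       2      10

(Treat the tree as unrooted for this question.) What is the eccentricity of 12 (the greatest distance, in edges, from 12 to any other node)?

A farthest node from 12 is 0.
The path 12-5-10-2-0 has 4 edges.

4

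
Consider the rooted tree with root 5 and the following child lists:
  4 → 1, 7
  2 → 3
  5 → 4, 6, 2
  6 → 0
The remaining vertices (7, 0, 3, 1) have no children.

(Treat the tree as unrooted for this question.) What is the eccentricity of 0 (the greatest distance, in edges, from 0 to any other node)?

4

Distances from 0 peak at 4, attained at 7 (1, 3 also at distance 4).
0-6-5-4-7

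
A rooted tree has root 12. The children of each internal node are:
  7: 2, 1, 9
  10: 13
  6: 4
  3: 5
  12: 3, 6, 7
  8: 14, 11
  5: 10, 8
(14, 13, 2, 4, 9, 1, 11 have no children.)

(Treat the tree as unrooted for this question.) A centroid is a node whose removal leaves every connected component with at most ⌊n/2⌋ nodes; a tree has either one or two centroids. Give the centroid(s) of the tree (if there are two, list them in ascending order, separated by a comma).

If 12 is removed the pieces have sizes 7, 4, 2, all ≤ ⌊14/2⌋ = 7.
3 is adjacent to 12 and is also a centroid (the largest component after removing it is likewise 7).

3, 12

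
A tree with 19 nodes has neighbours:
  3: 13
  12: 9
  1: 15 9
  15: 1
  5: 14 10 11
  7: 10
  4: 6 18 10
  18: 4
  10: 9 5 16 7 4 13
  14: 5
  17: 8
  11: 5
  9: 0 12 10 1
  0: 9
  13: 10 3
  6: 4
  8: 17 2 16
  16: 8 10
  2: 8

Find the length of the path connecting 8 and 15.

The path is 8 – 16 – 10 – 9 – 1 – 15, which has 5 edges.

5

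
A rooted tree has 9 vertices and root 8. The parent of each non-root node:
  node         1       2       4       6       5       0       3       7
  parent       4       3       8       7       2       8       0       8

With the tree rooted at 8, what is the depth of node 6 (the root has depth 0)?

8 – 7 – 6 — 2 edges.

2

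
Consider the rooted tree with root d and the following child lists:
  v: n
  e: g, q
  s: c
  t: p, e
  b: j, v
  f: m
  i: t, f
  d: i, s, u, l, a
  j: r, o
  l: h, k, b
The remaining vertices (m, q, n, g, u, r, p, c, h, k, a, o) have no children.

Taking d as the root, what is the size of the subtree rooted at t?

t's subtree: {t, e, p, g, q}, size 5.

5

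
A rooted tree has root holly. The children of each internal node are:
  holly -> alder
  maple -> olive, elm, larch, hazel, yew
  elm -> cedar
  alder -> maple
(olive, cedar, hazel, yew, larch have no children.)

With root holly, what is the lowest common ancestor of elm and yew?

maple

Ancestors of elm (toward the root): elm, maple, alder, holly.
Ancestors of yew: yew, maple, alder, holly.
The deepest node appearing in both lists is maple.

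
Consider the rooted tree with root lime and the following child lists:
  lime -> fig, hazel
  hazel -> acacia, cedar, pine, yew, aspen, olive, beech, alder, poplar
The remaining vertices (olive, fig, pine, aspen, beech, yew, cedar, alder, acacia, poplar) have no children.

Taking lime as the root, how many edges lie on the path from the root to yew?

Path from lime to yew: lime – hazel – yew, which has 2 edges.

2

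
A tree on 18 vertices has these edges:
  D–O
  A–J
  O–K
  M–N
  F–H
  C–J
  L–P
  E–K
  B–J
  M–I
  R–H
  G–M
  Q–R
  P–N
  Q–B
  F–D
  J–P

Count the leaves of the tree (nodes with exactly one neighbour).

6

Exactly 6 nodes have a single neighbour: A, C, E, G, I, L.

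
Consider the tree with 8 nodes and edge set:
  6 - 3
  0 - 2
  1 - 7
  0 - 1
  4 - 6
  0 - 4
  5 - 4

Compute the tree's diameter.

5

BFS from 3 reaches 7 last, at distance 5; BFS from 7 confirms no node is farther.
Path: 3 - 6 - 4 - 0 - 1 - 7.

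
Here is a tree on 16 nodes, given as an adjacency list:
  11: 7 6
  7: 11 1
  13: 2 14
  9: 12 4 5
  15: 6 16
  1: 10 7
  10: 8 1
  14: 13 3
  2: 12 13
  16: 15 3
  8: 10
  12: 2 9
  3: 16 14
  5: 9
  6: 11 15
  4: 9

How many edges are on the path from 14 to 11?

The path is 14–3–16–15–6–11, which has 5 edges.

5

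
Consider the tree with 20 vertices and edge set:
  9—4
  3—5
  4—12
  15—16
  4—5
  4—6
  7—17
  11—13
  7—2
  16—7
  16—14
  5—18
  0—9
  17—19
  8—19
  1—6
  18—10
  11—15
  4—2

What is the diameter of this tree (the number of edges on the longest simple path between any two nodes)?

A longest path is 13–11–15–16–7–2–4–5–18–10, with 9 edges.

9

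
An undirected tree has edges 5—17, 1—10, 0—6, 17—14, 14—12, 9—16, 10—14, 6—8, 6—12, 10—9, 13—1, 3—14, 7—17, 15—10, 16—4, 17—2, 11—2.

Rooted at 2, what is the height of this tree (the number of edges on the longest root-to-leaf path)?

6

A deepest node is 4, reached by 2 – 17 – 14 – 10 – 9 – 16 – 4.
That path has 6 edges, so the height is 6.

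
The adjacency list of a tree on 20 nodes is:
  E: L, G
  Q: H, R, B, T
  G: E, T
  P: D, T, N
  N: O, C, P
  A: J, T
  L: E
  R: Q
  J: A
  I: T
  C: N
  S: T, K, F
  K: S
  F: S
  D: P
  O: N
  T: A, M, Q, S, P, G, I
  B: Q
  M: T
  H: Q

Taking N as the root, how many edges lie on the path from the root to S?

3

Climbing from S to the root: S – T – P – N. That's 3 steps.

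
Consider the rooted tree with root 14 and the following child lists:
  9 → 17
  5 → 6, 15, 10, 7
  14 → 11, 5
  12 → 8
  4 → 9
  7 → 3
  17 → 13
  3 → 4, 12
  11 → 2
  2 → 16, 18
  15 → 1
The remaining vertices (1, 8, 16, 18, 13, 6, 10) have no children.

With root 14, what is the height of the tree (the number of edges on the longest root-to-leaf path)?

7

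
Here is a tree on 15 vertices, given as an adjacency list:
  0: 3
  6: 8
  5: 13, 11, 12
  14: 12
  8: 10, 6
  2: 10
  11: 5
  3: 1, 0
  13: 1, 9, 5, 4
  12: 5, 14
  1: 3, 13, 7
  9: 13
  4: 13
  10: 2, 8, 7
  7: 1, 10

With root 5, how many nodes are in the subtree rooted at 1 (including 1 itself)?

8

The subtree rooted at 1 contains: 1, 7, 3, 10, 0, 8, 2, 6 — 8 nodes.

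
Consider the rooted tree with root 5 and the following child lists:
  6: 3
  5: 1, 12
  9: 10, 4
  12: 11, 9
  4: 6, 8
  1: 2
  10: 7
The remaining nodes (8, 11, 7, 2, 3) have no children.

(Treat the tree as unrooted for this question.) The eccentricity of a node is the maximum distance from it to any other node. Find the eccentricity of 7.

6

The node farthest from 7 is 2, via 7–10–9–12–5–1–2 — 6 edges.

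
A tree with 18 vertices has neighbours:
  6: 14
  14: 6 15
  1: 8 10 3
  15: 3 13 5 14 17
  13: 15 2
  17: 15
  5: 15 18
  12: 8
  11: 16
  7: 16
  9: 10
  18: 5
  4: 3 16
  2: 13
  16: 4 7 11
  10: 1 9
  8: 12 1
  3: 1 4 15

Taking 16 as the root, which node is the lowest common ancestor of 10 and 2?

3

Path 10→root: 10 1 3 4 16; path 2→root: 2 13 15 3 4 16.
First common node: 3.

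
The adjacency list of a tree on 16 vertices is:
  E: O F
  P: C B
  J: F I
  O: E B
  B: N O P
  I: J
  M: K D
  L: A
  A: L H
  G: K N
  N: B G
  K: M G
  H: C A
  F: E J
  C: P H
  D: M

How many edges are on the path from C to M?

6

C – P – B – N – G – K – M: 6 edges.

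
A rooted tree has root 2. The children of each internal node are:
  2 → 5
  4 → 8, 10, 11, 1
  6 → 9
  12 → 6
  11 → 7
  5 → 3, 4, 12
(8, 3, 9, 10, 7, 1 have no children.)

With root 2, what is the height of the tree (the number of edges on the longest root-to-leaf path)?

4

A deepest node is 9, reached by 2–5–12–6–9.
That path has 4 edges, so the height is 4.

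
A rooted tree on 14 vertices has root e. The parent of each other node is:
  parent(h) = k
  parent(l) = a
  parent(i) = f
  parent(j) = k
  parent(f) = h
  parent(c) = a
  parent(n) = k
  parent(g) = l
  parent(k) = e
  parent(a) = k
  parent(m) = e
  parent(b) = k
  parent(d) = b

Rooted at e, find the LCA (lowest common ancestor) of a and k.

a's ancestor chain is a, k, e and k's is k, e; they first meet at k.

k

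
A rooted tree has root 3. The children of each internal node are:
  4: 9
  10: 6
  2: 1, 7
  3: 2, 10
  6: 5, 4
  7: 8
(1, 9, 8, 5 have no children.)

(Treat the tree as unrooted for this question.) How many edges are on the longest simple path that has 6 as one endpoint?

5

The node farthest from 6 is 8, via 6–10–3–2–7–8 — 5 edges.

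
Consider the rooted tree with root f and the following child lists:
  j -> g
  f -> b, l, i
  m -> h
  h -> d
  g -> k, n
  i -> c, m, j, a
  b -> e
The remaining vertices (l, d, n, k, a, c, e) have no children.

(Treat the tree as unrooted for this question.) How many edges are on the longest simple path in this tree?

6

Starting from d, a farthest node is n at distance 6.
One longest path: d - h - m - i - j - g - n.
So the diameter is 6.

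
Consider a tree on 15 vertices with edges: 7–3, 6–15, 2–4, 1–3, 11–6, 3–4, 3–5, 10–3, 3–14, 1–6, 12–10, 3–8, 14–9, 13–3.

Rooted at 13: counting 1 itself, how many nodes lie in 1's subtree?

The subtree rooted at 1 contains: 1, 6, 15, 11 — 4 nodes.

4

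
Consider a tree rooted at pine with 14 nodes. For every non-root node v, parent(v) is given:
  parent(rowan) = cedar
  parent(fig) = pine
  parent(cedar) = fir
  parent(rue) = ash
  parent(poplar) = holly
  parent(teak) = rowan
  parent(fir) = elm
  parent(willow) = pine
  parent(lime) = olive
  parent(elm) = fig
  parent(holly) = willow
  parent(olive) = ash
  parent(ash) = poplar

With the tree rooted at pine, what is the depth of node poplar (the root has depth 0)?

3

pine → willow → holly → poplar — 3 edges.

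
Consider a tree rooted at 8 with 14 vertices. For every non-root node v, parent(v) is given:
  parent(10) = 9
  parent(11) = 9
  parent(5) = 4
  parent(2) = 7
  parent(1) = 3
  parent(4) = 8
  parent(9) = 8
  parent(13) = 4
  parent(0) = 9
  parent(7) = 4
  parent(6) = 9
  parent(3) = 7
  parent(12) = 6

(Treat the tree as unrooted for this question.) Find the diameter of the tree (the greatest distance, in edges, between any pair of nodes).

7

Starting from 1, a farthest node is 12 at distance 7.
One longest path: 1 - 3 - 7 - 4 - 8 - 9 - 6 - 12.
So the diameter is 7.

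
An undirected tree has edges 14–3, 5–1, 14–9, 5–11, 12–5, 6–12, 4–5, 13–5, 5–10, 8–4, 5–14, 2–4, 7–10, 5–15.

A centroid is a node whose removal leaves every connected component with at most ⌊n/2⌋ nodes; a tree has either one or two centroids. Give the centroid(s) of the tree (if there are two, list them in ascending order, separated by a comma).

If 5 is removed the pieces have sizes 3, 3, 2, 2, 1, 1, 1, 1, all ≤ ⌊15/2⌋ = 7.
No neighbour of 5 does as well, so 5 is the unique centroid.

5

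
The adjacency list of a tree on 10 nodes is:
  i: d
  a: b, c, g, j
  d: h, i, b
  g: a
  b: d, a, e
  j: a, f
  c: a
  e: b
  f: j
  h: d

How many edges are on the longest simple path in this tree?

Starting from i, a farthest node is f at distance 5.
One longest path: i-d-b-a-j-f.
So the diameter is 5.

5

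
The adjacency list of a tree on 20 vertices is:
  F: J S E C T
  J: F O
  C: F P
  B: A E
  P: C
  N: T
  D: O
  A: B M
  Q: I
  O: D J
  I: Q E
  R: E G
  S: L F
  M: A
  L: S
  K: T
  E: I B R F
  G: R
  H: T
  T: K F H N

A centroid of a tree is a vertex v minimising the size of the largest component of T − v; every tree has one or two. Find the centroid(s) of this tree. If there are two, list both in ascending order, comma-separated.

If F is removed the pieces have sizes 8, 4, 3, 2, 2, all ≤ ⌊20/2⌋ = 10.
No neighbour of F does as well, so F is the unique centroid.

F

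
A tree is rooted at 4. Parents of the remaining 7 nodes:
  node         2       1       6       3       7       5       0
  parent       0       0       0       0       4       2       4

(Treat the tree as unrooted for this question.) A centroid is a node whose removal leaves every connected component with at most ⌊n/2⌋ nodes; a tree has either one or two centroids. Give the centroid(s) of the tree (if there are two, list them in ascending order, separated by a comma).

Delete 0: the remaining components have sizes 2, 2, 1, 1, 1. Max 2 ≤ 4, so 0 is a centroid.
Every other node leaves some component of size > 4, so the centroid is unique.

0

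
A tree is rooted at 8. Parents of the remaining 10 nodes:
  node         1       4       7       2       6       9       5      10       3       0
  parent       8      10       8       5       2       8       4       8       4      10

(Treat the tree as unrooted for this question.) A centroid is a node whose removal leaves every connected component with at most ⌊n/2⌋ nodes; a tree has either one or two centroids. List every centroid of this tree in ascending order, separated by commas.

If 10 is removed the pieces have sizes 5, 4, 1, all ≤ ⌊11/2⌋ = 5.
No neighbour of 10 does as well, so 10 is the unique centroid.

10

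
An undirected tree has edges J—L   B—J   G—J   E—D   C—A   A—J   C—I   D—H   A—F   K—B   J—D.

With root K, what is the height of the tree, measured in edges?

5

I sits deepest: K-B-J-A-C-I — 5 edges from the root.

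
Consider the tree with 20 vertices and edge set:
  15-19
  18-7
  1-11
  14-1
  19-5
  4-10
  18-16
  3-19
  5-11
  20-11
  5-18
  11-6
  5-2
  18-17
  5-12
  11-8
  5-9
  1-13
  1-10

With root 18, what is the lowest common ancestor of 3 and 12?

5

Ancestors of 3 (toward the root): 3, 19, 5, 18.
Ancestors of 12: 12, 5, 18.
The deepest node appearing in both lists is 5.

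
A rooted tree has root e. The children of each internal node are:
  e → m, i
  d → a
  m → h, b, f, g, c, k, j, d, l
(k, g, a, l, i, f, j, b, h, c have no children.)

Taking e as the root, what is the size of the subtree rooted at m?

Descendants of m (including itself): m, f, h, l, k, c, d, g, j, b, a. That's 11.

11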